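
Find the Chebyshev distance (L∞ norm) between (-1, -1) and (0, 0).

max(|x_i - y_i|) = max(|-1 - 0|, |-1 - 0|) = max(1, 1) = 1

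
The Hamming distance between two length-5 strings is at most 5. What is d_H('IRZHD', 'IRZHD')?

Differing positions: none. Hamming distance = 0. The maximum possible Hamming distance for length-5 strings is 5, so d_H/5 = 0/5 = 0.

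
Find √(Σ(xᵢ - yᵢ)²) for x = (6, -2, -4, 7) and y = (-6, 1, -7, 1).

√(Σ(x_i - y_i)²) = √((6 - (-6))² + (-2 - 1)² + (-4 - (-7))² + (7 - 1)²)
= √(12² + (-3)² + 3² + 6²) = √(144 + 9 + 9 + 36) = √198 ≈ 14.0712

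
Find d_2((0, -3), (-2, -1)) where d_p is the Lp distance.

(Σ|x_i - y_i|^2)^(1/2) = (|0 - (-2)|^2 + |-3 - (-1)|^2)^(1/2)
= (2^2 + 2^2)^(1/2) = (4 + 4)^(1/2) = (8)^(1/2) ≈ 2.8284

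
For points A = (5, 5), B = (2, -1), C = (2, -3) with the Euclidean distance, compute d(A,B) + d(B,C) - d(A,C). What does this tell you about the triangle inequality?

d(A,B) = √(3² + 6²) = √45 ≈ 6.7082, d(B,C) = √(0² + 2²) = √4 = 2, d(A,C) = √(3² + 8²) = √73 ≈ 8.544.
d(A,B) + d(B,C) - d(A,C) = 6.7082 + 2 - 8.544 = 8.7082 - 8.544 = 0.1642 (to 4 decimal places). This is ≥ 0, so the triangle inequality holds for these points.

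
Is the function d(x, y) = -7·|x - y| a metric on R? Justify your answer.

No. With c = -7 < 0, d fails non-negativity: d(6, 9) = -7·|6 - 9| = -7·3 = -21 < 0.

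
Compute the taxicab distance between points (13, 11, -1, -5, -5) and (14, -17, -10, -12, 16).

Σ|x_i - y_i| = |13 - 14| + |11 - (-17)| + |-1 - (-10)| + |-5 - (-12)| + |-5 - 16| = 1 + 28 + 9 + 7 + 21 = 66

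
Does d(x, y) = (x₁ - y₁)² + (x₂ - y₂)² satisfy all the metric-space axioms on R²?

No. The squared Euclidean distance fails the triangle inequality. Counterexample: x = (0, 0), y = (2, 1), z = (4, 2). d(x,z) = 4² + 2² = 20, but d(x,y) + d(y,z) = (2² + 1²) + (2² + 1²) = 5 + 5 = 10. Since 20 > 10, the triangle inequality is violated. (Note: √d, the ordinary Euclidean distance, IS a metric.)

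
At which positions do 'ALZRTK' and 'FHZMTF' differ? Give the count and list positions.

Differing positions: 1, 2, 4, 6. Hamming distance = 4.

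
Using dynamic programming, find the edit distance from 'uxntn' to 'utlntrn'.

Let D[i][j] be the edit distance between the first i characters of 'uxntn' and the first j characters of 'utlntrn', with D[i][0] = i, D[0][j] = j, and D[i][j] = D[i-1][j-1] if the characters match, else 1 + min(D[i-1][j], D[i][j-1], D[i-1][j-1]). Filling the table (rows: prefixes of 'uxntn', columns: prefixes of 'utlntrn'):
     ε  u  t  l  n  t  r  n
  ε  0  1  2  3  4  5  6  7
  u  1  0  1  2  3  4  5  6
  x  2  1  1  2  3  4  5  6
  n  3  2  2  2  2  3  4  5
  t  4  3  2  3  3  2  3  4
  n  5  4  3  3  3  3  3  3
The bottom-right entry gives D[5][7] = 3, so no sequence of fewer than 3 edits works. Backtracking through the table gives one optimal edit sequence (3 edits):
  uxntn → utxntn (ins t @2)
  utxntn → utlntn (sub x→l @3)
  utlntn → utlntrn (ins r @6)
Edit distance = 3.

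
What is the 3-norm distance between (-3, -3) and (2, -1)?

(Σ|x_i - y_i|^3)^(1/3) = (|-3 - 2|^3 + |-3 - (-1)|^3)^(1/3)
= (5^3 + 2^3)^(1/3) = (125 + 8)^(1/3) = (133)^(1/3) ≈ 5.1045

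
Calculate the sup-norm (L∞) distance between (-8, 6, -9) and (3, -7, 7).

max(|x_i - y_i|) = max(|-8 - 3|, |6 - (-7)|, |-9 - 7|) = max(11, 13, 16) = 16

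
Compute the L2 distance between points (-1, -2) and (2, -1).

(Σ|x_i - y_i|^2)^(1/2) = (|-1 - 2|^2 + |-2 - (-1)|^2)^(1/2)
= (3^2 + 1^2)^(1/2) = (9 + 1)^(1/2) = (10)^(1/2) ≈ 3.1623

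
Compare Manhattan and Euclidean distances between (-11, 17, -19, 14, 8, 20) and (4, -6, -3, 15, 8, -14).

L1 = |-11 - 4| + |17 - (-6)| + |-19 - (-3)| + |14 - 15| + |8 - 8| + |20 - (-14)| = 15 + 23 + 16 + 1 + 0 + 34 = 89
L2 = √(15² + 23² + 16² + 1² + 0² + 34²) = √2167 ≈ 46.551
L1 ≥ L2 always (equality iff movement is along one axis); L1 > L2 here.
Ratio L1/L2 = 89/√2167 ≈ 1.9119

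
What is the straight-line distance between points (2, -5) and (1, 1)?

√(Σ(x_i - y_i)²) = √((2 - 1)² + (-5 - 1)²)
= √(1² + (-6)²) = √(1 + 36) = √37 ≈ 6.0828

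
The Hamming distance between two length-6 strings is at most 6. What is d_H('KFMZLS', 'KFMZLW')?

Differing positions: 6. Hamming distance = 1. The maximum possible Hamming distance for length-6 strings is 6, so d_H/6 = 1/6 ≈ 0.1667.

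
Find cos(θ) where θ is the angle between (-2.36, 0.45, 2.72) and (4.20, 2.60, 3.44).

With u = (-2.36, 0.45, 2.72), v = (4.20, 2.60, 3.44):
u·v = (-2.36)·4.2 + 0.45·2.6 + 2.72·3.44 = (-9.912) + 1.17 + 9.3568 = 0.6148.
|u| = √((-2.36)² + 0.45² + 2.72²) = √(5.5696 + 0.2025 + 7.3984) = √13.1705, |v| = √(4.2² + 2.6² + 3.44²) = √(17.64 + 6.76 + 11.8336) = √36.2336.
cos θ = (u·v)/(|u||v|) = 0.6148/(√13.1705·√36.2336) ≈ 0.0281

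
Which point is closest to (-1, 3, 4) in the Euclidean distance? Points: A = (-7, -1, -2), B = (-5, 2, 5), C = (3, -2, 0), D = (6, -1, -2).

Distances: d(A) ≈ 9.3808, d(B) ≈ 4.2426, d(C) ≈ 7.5498, d(D) ≈ 10.0499. Nearest: B = (-5, 2, 5) with distance 4.2426.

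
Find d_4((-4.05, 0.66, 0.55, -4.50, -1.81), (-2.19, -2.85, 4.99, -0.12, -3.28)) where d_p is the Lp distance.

(Σ|x_i - y_i|^4)^(1/4) = (|-4.05 - (-2.19)|^4 + |0.66 - (-2.85)|^4 + |0.55 - 4.99|^4 + |-4.5 - (-0.12)|^4 + |-1.81 - (-3.28)|^4)^(1/4)
= (1.86^4 + 3.51^4 + 4.44^4 + 4.38^4 + 1.47^4)^(1/4) ≈ (11.9688 + 151.7849 + 388.626 + 368.0412 + 4.6695)^(1/4) = (925.0904)^(1/4) ≈ 5.515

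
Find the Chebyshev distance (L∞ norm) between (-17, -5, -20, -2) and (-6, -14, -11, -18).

max(|x_i - y_i|) = max(|-17 - (-6)|, |-5 - (-14)|, |-20 - (-11)|, |-2 - (-18)|) = max(11, 9, 9, 16) = 16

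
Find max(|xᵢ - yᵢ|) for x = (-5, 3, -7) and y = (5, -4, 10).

max(|x_i - y_i|) = max(|-5 - 5|, |3 - (-4)|, |-7 - 10|) = max(10, 7, 17) = 17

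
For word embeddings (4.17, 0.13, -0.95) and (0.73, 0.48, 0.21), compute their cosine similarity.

With u = (4.17, 0.13, -0.95), v = (0.73, 0.48, 0.21):
u·v = 4.17·0.73 + 0.13·0.48 + (-0.95)·0.21 = 3.0441 + 0.0624 + (-0.1995) = 2.907.
|u| = √(4.17² + 0.13² + (-0.95)²) = √(17.3889 + 0.0169 + 0.9025) = √18.3083, |v| = √(0.73² + 0.48² + 0.21²) = √(0.5329 + 0.2304 + 0.0441) = √0.8074.
cos θ = (u·v)/(|u||v|) = 2.907/(√18.3083·√0.8074) ≈ 0.7561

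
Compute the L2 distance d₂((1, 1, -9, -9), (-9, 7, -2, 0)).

√(Σ(x_i - y_i)²) = √((1 - (-9))² + (1 - 7)² + (-9 - (-2))² + (-9 - 0)²)
= √(10² + (-6)² + (-7)² + (-9)²) = √(100 + 36 + 49 + 81) = √266 ≈ 16.3095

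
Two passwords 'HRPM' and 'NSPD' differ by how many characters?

Differing positions: 1, 2, 4. Hamming distance = 3.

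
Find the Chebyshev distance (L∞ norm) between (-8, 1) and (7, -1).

max(|x_i - y_i|) = max(|-8 - 7|, |1 - (-1)|) = max(15, 2) = 15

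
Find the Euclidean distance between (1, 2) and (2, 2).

√(Σ(x_i - y_i)²) = √((1 - 2)² + (2 - 2)²)
= √((-1)² + 0²) = √(1 + 0) = √1 = 1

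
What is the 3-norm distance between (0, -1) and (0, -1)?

(Σ|x_i - y_i|^3)^(1/3) = (|0 - 0|^3 + |-1 - (-1)|^3)^(1/3)
= (0^3 + 0^3)^(1/3) = (0 + 0)^(1/3) = (0)^(1/3) = 0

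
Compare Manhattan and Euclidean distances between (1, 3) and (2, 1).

L1 = |1 - 2| + |3 - 1| = 1 + 2 = 3
L2 = √(1² + 2²) = √5 ≈ 2.2361
L1 ≥ L2 always (equality iff movement is along one axis); L1 > L2 here.
Ratio L1/L2 = 3/√5 ≈ 1.3416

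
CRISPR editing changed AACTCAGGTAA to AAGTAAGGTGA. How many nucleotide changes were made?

Differing positions: 3, 5, 10. Hamming distance = 3.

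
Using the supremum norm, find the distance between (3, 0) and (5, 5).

max(|x_i - y_i|) = max(|3 - 5|, |0 - 5|) = max(2, 5) = 5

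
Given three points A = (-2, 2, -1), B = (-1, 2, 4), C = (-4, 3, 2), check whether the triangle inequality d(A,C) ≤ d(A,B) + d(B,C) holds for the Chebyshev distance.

d(A,B) = max(1, 0, 5) = 5, d(B,C) = max(3, 1, 2) = 3, d(A,C) = max(2, 1, 3) = 3.
d(A,C) = 3 ≤ 5 + 3 = 8. Triangle inequality is satisfied.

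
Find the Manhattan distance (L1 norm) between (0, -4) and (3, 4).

Σ|x_i - y_i| = |0 - 3| + |-4 - 4| = 3 + 8 = 11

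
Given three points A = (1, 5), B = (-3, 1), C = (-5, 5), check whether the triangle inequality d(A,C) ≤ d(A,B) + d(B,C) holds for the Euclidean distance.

d(A,B) = √(4² + 4²) = √32 ≈ 5.6569, d(B,C) = √(2² + 4²) = √20 ≈ 4.4721, d(A,C) = √(6² + 0²) = √36 = 6.
d(A,C) = 6 ≤ 5.6569 + 4.4721 = 10.129. Triangle inequality is satisfied.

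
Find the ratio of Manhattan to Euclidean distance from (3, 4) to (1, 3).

L1 = |3 - 1| + |4 - 3| = 2 + 1 = 3
L2 = √(2² + 1²) = √5 ≈ 2.2361
L1 ≥ L2 always (equality iff movement is along one axis); L1 > L2 here.
Ratio L1/L2 = 3/√5 ≈ 1.3416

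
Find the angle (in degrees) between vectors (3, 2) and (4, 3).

With u = (3, 2), v = (4, 3):
u·v = 3·4 + 2·3 = 12 + 6 = 18.
|u| = √(3² + 2²) = √13, |v| = √(4² + 3²) = √25, so |u||v| = √(13·25) = √325.
cos θ = (u·v)/(|u||v|) = 18/√325 ≈ 0.99846
θ = arccos(0.99846) ≈ 3.18°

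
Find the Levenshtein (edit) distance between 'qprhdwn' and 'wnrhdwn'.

Let D[i][j] be the edit distance between the first i characters of 'qprhdwn' and the first j characters of 'wnrhdwn', with D[i][0] = i, D[0][j] = j, and D[i][j] = D[i-1][j-1] if the characters match, else 1 + min(D[i-1][j], D[i][j-1], D[i-1][j-1]). Filling the table (rows: prefixes of 'qprhdwn', columns: prefixes of 'wnrhdwn'):
     ε  w  n  r  h  d  w  n
  ε  0  1  2  3  4  5  6  7
  q  1  1  2  3  4  5  6  7
  p  2  2  2  3  4  5  6  7
  r  3  3  3  2  3  4  5  6
  h  4  4  4  3  2  3  4  5
  d  5  5  5  4  3  2  3  4
  w  6  5  6  5  4  3  2  3
  n  7  6  5  6  5  4  3  2
The bottom-right entry gives D[7][7] = 2, so no sequence of fewer than 2 edits works. Backtracking through the table gives one optimal edit sequence (2 edits):
  qprhdwn → wprhdwn (sub q→w @1)
  wprhdwn → wnrhdwn (sub p→n @2)
Edit distance = 2.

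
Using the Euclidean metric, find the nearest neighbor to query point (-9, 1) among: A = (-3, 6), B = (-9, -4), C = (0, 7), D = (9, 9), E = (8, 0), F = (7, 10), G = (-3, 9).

Distances: d(A) ≈ 7.8102, d(B) = 5, d(C) ≈ 10.8167, d(D) ≈ 19.6977, d(E) ≈ 17.0294, d(F) ≈ 18.3576, d(G) = 10. Nearest: B = (-9, -4) with distance 5.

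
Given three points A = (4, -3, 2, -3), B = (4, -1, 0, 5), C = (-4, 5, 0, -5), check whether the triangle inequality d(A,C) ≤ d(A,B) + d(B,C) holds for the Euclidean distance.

d(A,B) = √(0² + 2² + 2² + 8²) = √72 ≈ 8.4853, d(B,C) = √(8² + 6² + 0² + 10²) = √200 ≈ 14.1421, d(A,C) = √(8² + 8² + 2² + 2²) = √136 ≈ 11.6619.
d(A,C) ≈ 11.6619 ≤ 8.4853 + 14.1421 = 22.6274. Triangle inequality is satisfied.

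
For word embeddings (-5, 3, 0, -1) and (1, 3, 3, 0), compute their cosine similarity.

With u = (-5, 3, 0, -1), v = (1, 3, 3, 0):
u·v = (-5)·1 + 3·3 + 0·3 + (-1)·0 = (-5) + 9 + 0 + 0 = 4.
|u| = √((-5)² + 3² + 0² + (-1)²) = √35, |v| = √(1² + 3² + 3² + 0²) = √19, so |u||v| = √(35·19) = √665.
cos θ = (u·v)/(|u||v|) = 4/√665 ≈ 0.1551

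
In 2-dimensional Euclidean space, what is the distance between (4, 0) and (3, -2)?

√(Σ(x_i - y_i)²) = √((4 - 3)² + (0 - (-2))²)
= √(1² + 2²) = √(1 + 4) = √5 ≈ 2.2361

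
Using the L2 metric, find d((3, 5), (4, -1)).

√(Σ(x_i - y_i)²) = √((3 - 4)² + (5 - (-1))²)
= √((-1)² + 6²) = √(1 + 36) = √37 ≈ 6.0828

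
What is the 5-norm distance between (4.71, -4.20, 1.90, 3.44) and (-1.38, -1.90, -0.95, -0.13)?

(Σ|x_i - y_i|^5)^(1/5) = (|4.71 - (-1.38)|^5 + |-4.2 - (-1.9)|^5 + |1.9 - (-0.95)|^5 + |3.44 - (-0.13)|^5)^(1/5)
= (6.09^5 + 2.3^5 + 2.85^5 + 3.57^5)^(1/5) ≈ (8376.9604 + 64.3634 + 188.0288 + 579.8839)^(1/5) = (9209.2365)^(1/5) ≈ 6.2065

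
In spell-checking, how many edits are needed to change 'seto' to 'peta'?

Let D[i][j] be the edit distance between the first i characters of 'seto' and the first j characters of 'peta', with D[i][0] = i, D[0][j] = j, and D[i][j] = D[i-1][j-1] if the characters match, else 1 + min(D[i-1][j], D[i][j-1], D[i-1][j-1]). Filling the table (rows: prefixes of 'seto', columns: prefixes of 'peta'):
     ε  p  e  t  a
  ε  0  1  2  3  4
  s  1  1  2  3  4
  e  2  2  1  2  3
  t  3  3  2  1  2
  o  4  4  3  2  2
The bottom-right entry gives D[4][4] = 2, so no sequence of fewer than 2 edits works. Backtracking through the table gives one optimal edit sequence (2 edits):
  seto → peto (sub s→p @1)
  peto → peta (sub o→a @4)
Edit distance = 2.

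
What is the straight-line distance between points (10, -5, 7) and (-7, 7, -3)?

√(Σ(x_i - y_i)²) = √((10 - (-7))² + (-5 - 7)² + (7 - (-3))²)
= √(17² + (-12)² + 10²) = √(289 + 144 + 100) = √533 ≈ 23.0868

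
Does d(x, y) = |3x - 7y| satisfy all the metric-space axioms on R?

No. d fails symmetry: d(3, 2) = |3·3 - 7·2| = |-5| = 5, but d(2, 3) = |3·2 - 7·3| = |-15| = 15. Since 5 ≠ 15, d(x,y) ≠ d(y,x) in general.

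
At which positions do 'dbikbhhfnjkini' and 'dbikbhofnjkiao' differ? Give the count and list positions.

Differing positions: 7, 13, 14. Hamming distance = 3.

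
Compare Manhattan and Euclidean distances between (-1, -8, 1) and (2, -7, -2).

L1 = |-1 - 2| + |-8 - (-7)| + |1 - (-2)| = 3 + 1 + 3 = 7
L2 = √(3² + 1² + 3²) = √19 ≈ 4.3589
L1 ≥ L2 always (equality iff movement is along one axis); L1 > L2 here.
Ratio L1/L2 = 7/√19 ≈ 1.6059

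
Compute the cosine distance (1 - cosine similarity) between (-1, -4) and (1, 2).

With u = (-1, -4), v = (1, 2):
u·v = (-1)·1 + (-4)·2 = (-1) + (-8) = -9.
|u| = √((-1)² + (-4)²) = √17, |v| = √(1² + 2²) = √5, so |u||v| = √(17·5) = √85.
cos θ = (u·v)/(|u||v|) = -9/√85 ≈ -0.9762
Cosine distance = 1 - cos θ ≈ 1 - (-0.9762) = 1.9762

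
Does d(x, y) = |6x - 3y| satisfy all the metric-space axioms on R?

No. d fails symmetry: d(9, 2) = |6·9 - 3·2| = |48| = 48, but d(2, 9) = |6·2 - 3·9| = |-15| = 15. Since 48 ≠ 15, d(x,y) ≠ d(y,x) in general.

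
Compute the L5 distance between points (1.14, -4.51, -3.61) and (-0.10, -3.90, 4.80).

(Σ|x_i - y_i|^5)^(1/5) = (|1.14 - (-0.1)|^5 + |-4.51 - (-3.9)|^5 + |-3.61 - 4.8|^5)^(1/5)
= (1.24^5 + 0.61^5 + 8.41^5)^(1/5) ≈ (2.9316 + 0.0845 + 42070.7233)^(1/5) = (42073.7394)^(1/5) ≈ 8.4101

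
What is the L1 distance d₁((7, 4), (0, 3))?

Σ|x_i - y_i| = |7 - 0| + |4 - 3| = 7 + 1 = 8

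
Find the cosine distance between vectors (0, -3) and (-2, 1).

With u = (0, -3), v = (-2, 1):
u·v = 0·(-2) + (-3)·1 = 0 + (-3) = -3.
|u| = √(0² + (-3)²) = √9, |v| = √((-2)² + 1²) = √5, so |u||v| = √(9·5) = √45.
cos θ = (u·v)/(|u||v|) = -3/√45 ≈ -0.4472
Cosine distance = 1 - cos θ ≈ 1 - (-0.4472) = 1.4472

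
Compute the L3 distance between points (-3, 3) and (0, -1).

(Σ|x_i - y_i|^3)^(1/3) = (|-3 - 0|^3 + |3 - (-1)|^3)^(1/3)
= (3^3 + 4^3)^(1/3) = (27 + 64)^(1/3) = (91)^(1/3) ≈ 4.4979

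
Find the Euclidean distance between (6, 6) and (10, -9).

√(Σ(x_i - y_i)²) = √((6 - 10)² + (6 - (-9))²)
= √((-4)² + 15²) = √(16 + 225) = √241 ≈ 15.5242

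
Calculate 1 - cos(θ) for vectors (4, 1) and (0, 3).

With u = (4, 1), v = (0, 3):
u·v = 4·0 + 1·3 = 0 + 3 = 3.
|u| = √(4² + 1²) = √17, |v| = √(0² + 3²) = √9, so |u||v| = √(17·9) = √153.
cos θ = (u·v)/(|u||v|) = 3/√153 ≈ 0.2425
Cosine distance = 1 - cos θ ≈ 1 - 0.2425 = 0.7575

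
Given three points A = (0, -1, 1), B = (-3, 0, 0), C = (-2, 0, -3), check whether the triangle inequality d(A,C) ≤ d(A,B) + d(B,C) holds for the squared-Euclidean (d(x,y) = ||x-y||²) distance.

d(A,B) = 3² + 1² + 1² = 11, d(B,C) = 1² + 0² + 3² = 10, d(A,C) = 2² + 1² + 4² = 21.
d(A,C) = 21 ≤ 11 + 10 = 21. Triangle inequality is satisfied.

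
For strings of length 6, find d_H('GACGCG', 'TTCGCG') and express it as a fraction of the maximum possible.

Differing positions: 1, 2. Hamming distance = 2. The maximum possible Hamming distance for length-6 strings is 6, so d_H/6 = 2/6 ≈ 0.3333.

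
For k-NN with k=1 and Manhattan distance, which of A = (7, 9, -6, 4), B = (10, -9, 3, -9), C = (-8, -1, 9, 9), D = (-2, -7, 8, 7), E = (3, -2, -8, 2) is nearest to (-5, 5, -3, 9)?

Distances: d(A) = 24, d(B) = 53, d(C) = 21, d(D) = 28, d(E) = 27. Nearest: C = (-8, -1, 9, 9) with distance 21.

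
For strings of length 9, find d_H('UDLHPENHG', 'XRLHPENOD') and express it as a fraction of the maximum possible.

Differing positions: 1, 2, 8, 9. Hamming distance = 4. The maximum possible Hamming distance for length-9 strings is 9, so d_H/9 = 4/9 ≈ 0.4444.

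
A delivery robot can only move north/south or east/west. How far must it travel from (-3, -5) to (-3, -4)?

Σ|x_i - y_i| = |-3 - (-3)| + |-5 - (-4)| = 0 + 1 = 1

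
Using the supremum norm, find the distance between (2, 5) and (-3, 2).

max(|x_i - y_i|) = max(|2 - (-3)|, |5 - 2|) = max(5, 3) = 5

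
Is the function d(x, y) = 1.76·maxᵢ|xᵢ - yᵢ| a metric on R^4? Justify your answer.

Yes. The L∞ (Chebyshev) norm induces a metric on R^4, and multiplying a metric by a positive constant 1.76 > 0 preserves all four axioms: non-negativity (1.76·||x-y|| ≥ 0), identity (1.76·||x-y|| = 0 ⟺ ||x-y|| = 0 ⟺ x = y), symmetry (||x-y|| = ||y-x||), and the triangle inequality (1.76·||x-z|| ≤ 1.76·||x-y|| + 1.76·||y-z||). So d is a metric.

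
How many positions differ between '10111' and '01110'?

Differing positions: 1, 2, 5. Hamming distance = 3.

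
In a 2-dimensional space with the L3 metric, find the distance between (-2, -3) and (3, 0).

(Σ|x_i - y_i|^3)^(1/3) = (|-2 - 3|^3 + |-3 - 0|^3)^(1/3)
= (5^3 + 3^3)^(1/3) = (125 + 27)^(1/3) = (152)^(1/3) ≈ 5.3368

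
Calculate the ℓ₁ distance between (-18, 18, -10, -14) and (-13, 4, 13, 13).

Σ|x_i - y_i| = |-18 - (-13)| + |18 - 4| + |-10 - 13| + |-14 - 13| = 5 + 14 + 23 + 27 = 69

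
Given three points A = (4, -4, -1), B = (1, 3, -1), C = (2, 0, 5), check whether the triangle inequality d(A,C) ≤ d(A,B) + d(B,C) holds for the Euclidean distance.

d(A,B) = √(3² + 7² + 0²) = √58 ≈ 7.6158, d(B,C) = √(1² + 3² + 6²) = √46 ≈ 6.7823, d(A,C) = √(2² + 4² + 6²) = √56 ≈ 7.4833.
d(A,C) ≈ 7.4833 ≤ 7.6158 + 6.7823 = 14.3981. Triangle inequality is satisfied.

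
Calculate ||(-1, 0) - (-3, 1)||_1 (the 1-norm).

Σ|x_i - y_i| = |-1 - (-3)| + |0 - 1| = 2 + 1 = 3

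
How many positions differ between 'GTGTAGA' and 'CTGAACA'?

Differing positions: 1, 4, 6. Hamming distance = 3.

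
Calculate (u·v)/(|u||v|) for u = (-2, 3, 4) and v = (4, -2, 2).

With u = (-2, 3, 4), v = (4, -2, 2):
u·v = (-2)·4 + 3·(-2) + 4·2 = (-8) + (-6) + 8 = -6.
|u| = √((-2)² + 3² + 4²) = √29, |v| = √(4² + (-2)² + 2²) = √24, so |u||v| = √(29·24) = √696.
cos θ = (u·v)/(|u||v|) = -6/√696 ≈ -0.2274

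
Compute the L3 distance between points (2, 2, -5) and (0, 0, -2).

(Σ|x_i - y_i|^3)^(1/3) = (|2 - 0|^3 + |2 - 0|^3 + |-5 - (-2)|^3)^(1/3)
= (2^3 + 2^3 + 3^3)^(1/3) = (8 + 8 + 27)^(1/3) = (43)^(1/3) ≈ 3.5034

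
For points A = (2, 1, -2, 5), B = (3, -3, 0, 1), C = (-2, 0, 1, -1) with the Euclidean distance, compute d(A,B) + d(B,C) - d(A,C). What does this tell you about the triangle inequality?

d(A,B) = √(1² + 4² + 2² + 4²) = √37 ≈ 6.0828, d(B,C) = √(5² + 3² + 1² + 2²) = √39 ≈ 6.245, d(A,C) = √(4² + 1² + 3² + 6²) = √62 ≈ 7.874.
d(A,B) + d(B,C) - d(A,C) = 6.0828 + 6.245 - 7.874 = 12.3278 - 7.874 = 4.4538 (to 4 decimal places). This is ≥ 0, so the triangle inequality holds for these points.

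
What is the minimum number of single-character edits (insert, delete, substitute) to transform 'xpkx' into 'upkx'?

Let D[i][j] be the edit distance between the first i characters of 'xpkx' and the first j characters of 'upkx', with D[i][0] = i, D[0][j] = j, and D[i][j] = D[i-1][j-1] if the characters match, else 1 + min(D[i-1][j], D[i][j-1], D[i-1][j-1]). Filling the table (rows: prefixes of 'xpkx', columns: prefixes of 'upkx'):
     ε  u  p  k  x
  ε  0  1  2  3  4
  x  1  1  2  3  3
  p  2  2  1  2  3
  k  3  3  2  1  2
  x  4  4  3  2  1
The bottom-right entry gives D[4][4] = 1, so no sequence of fewer than 1 edit works. Backtracking through the table gives one optimal edit sequence (1 edit):
  xpkx → upkx (sub x→u @1)
Edit distance = 1.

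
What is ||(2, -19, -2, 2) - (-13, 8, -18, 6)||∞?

max(|x_i - y_i|) = max(|2 - (-13)|, |-19 - 8|, |-2 - (-18)|, |2 - 6|) = max(15, 27, 16, 4) = 27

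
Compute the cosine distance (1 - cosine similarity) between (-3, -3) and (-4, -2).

With u = (-3, -3), v = (-4, -2):
u·v = (-3)·(-4) + (-3)·(-2) = 12 + 6 = 18.
|u| = √((-3)² + (-3)²) = √18, |v| = √((-4)² + (-2)²) = √20, so |u||v| = √(18·20) = √360.
cos θ = (u·v)/(|u||v|) = 18/√360 ≈ 0.9487
Cosine distance = 1 - cos θ ≈ 1 - 0.9487 = 0.0513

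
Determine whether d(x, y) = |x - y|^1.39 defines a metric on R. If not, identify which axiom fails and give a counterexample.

No. d(x,y) = |x-y|^1.39 fails the triangle inequality since p = 1.39 > 1. Counterexample: x = 2, y = 5, z = 9. d(x,z) = |2 - 9|^1.39 = 7^1.39 ≈ 14.9516, but d(x,y) + d(y,z) = 3^1.39 + 4^1.39 ≈ 4.6047 + 6.8685 = 11.4732. Since 14.9516 > 11.4732, the triangle inequality is violated.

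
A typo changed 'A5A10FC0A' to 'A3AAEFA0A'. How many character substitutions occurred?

Differing positions: 2, 4, 5, 7. Hamming distance = 4.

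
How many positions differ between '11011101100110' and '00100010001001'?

Differing positions: 1, 2, 3, 4, 5, 6, 7, 8, 9, 11, 12, 13, 14. Hamming distance = 13.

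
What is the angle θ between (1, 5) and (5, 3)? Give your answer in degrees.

With u = (1, 5), v = (5, 3):
u·v = 1·5 + 5·3 = 5 + 15 = 20.
|u| = √(1² + 5²) = √26, |v| = √(5² + 3²) = √34, so |u||v| = √(26·34) = √884.
cos θ = (u·v)/(|u||v|) = 20/√884 ≈ 0.672673
θ = arccos(0.672673) ≈ 47.73°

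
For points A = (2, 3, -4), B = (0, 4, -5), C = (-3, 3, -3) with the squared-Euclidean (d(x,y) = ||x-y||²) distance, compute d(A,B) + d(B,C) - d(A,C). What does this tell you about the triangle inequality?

d(A,B) = 2² + 1² + 1² = 6, d(B,C) = 3² + 1² + 2² = 14, d(A,C) = 5² + 0² + 1² = 26.
d(A,B) + d(B,C) - d(A,C) = 6 + 14 - 26 = 20 - 26 = -6. This is < 0, so the triangle inequality FAILS for these points (squared-Euclidean is not a metric).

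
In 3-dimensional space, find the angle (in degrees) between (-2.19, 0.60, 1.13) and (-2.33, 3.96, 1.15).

With u = (-2.19, 0.60, 1.13), v = (-2.33, 3.96, 1.15):
u·v = (-2.19)·(-2.33) + 0.6·3.96 + 1.13·1.15 = 5.1027 + 2.376 + 1.2995 = 8.7782.
|u| = √((-2.19)² + 0.6² + 1.13²) = √(4.7961 + 0.36 + 1.2769) = √6.433, |v| = √((-2.33)² + 3.96² + 1.15²) = √(5.4289 + 15.6816 + 1.3225) = √22.433.
cos θ = (u·v)/(|u||v|) = 8.7782/(√6.433·√22.433) ≈ 0.730727
θ = arccos(0.730727) ≈ 43.05°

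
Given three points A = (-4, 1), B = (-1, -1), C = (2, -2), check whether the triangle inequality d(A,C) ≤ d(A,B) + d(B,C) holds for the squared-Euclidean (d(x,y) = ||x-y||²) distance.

d(A,B) = 3² + 2² = 13, d(B,C) = 3² + 1² = 10, d(A,C) = 6² + 3² = 45.
d(A,C) = 45 > 13 + 10 = 23. Triangle inequality is VIOLATED. (Squared-Euclidean is not a metric — this is a counterexample.)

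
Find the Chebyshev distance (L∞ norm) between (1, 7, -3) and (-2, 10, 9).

max(|x_i - y_i|) = max(|1 - (-2)|, |7 - 10|, |-3 - 9|) = max(3, 3, 12) = 12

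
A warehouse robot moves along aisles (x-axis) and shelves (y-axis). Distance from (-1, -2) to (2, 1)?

Σ|x_i - y_i| = |-1 - 2| + |-2 - 1| = 3 + 3 = 6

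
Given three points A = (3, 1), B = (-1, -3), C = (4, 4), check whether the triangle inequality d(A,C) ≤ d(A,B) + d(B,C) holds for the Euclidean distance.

d(A,B) = √(4² + 4²) = √32 ≈ 5.6569, d(B,C) = √(5² + 7²) = √74 ≈ 8.6023, d(A,C) = √(1² + 3²) = √10 ≈ 3.1623.
d(A,C) ≈ 3.1623 ≤ 5.6569 + 8.6023 = 14.2592. Triangle inequality is satisfied.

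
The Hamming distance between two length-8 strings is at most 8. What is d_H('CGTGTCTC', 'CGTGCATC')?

Differing positions: 5, 6. Hamming distance = 2. The maximum possible Hamming distance for length-8 strings is 8, so d_H/8 = 2/8 = 0.25.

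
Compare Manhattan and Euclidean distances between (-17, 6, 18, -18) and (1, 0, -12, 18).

L1 = |-17 - 1| + |6 - 0| + |18 - (-12)| + |-18 - 18| = 18 + 6 + 30 + 36 = 90
L2 = √(18² + 6² + 30² + 36²) = √2556 ≈ 50.5569
L1 ≥ L2 always (equality iff movement is along one axis); L1 > L2 here.
Ratio L1/L2 = 90/√2556 ≈ 1.7802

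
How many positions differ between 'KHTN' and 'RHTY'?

Differing positions: 1, 4. Hamming distance = 2.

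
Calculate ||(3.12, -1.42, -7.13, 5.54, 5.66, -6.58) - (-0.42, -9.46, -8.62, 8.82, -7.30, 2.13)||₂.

√(Σ(x_i - y_i)²) = √((3.12 - (-0.42))² + (-1.42 - (-9.46))² + (-7.13 - (-8.62))² + (5.54 - 8.82)² + (5.66 - (-7.3))² + (-6.58 - 2.13)²)
= √(3.54² + 8.04² + 1.49² + (-3.28)² + 12.96² + (-8.71)²) = √(12.5316 + 64.6416 + 2.2201 + 10.7584 + 167.9616 + 75.8641) = √333.9774 ≈ 18.275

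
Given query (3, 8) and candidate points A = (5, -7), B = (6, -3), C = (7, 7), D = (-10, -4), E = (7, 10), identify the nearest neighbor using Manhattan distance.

Distances: d(A) = 17, d(B) = 14, d(C) = 5, d(D) = 25, d(E) = 6. Nearest: C = (7, 7) with distance 5.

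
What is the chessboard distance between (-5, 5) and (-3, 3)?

max(|x_i - y_i|) = max(|-5 - (-3)|, |5 - 3|) = max(2, 2) = 2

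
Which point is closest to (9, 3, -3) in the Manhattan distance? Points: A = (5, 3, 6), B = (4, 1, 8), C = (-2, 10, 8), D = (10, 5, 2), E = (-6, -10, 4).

Distances: d(A) = 13, d(B) = 18, d(C) = 29, d(D) = 8, d(E) = 35. Nearest: D = (10, 5, 2) with distance 8.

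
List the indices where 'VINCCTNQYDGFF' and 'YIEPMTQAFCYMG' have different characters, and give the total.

Differing positions: 1, 3, 4, 5, 7, 8, 9, 10, 11, 12, 13. Hamming distance = 11.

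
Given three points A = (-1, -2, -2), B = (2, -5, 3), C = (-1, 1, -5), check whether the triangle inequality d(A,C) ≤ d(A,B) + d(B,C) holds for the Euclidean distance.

d(A,B) = √(3² + 3² + 5²) = √43 ≈ 6.5574, d(B,C) = √(3² + 6² + 8²) = √109 ≈ 10.4403, d(A,C) = √(0² + 3² + 3²) = √18 ≈ 4.2426.
d(A,C) ≈ 4.2426 ≤ 6.5574 + 10.4403 = 16.9977. Triangle inequality is satisfied.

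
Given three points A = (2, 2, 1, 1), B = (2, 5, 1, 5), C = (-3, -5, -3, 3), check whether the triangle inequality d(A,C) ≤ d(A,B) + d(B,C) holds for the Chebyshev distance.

d(A,B) = max(0, 3, 0, 4) = 4, d(B,C) = max(5, 10, 4, 2) = 10, d(A,C) = max(5, 7, 4, 2) = 7.
d(A,C) = 7 ≤ 4 + 10 = 14. Triangle inequality is satisfied.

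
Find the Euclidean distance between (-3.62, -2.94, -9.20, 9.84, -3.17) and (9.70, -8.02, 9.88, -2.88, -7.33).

√(Σ(x_i - y_i)²) = √((-3.62 - 9.7)² + (-2.94 - (-8.02))² + (-9.2 - 9.88)² + (9.84 - (-2.88))² + (-3.17 - (-7.33))²)
= √((-13.32)² + 5.08² + (-19.08)² + 12.72² + 4.16²) = √(177.4224 + 25.8064 + 364.0464 + 161.7984 + 17.3056) = √746.3792 ≈ 27.3199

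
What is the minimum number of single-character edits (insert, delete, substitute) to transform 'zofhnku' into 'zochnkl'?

Let D[i][j] be the edit distance between the first i characters of 'zofhnku' and the first j characters of 'zochnkl', with D[i][0] = i, D[0][j] = j, and D[i][j] = D[i-1][j-1] if the characters match, else 1 + min(D[i-1][j], D[i][j-1], D[i-1][j-1]). Filling the table (rows: prefixes of 'zofhnku', columns: prefixes of 'zochnkl'):
     ε  z  o  c  h  n  k  l
  ε  0  1  2  3  4  5  6  7
  z  1  0  1  2  3  4  5  6
  o  2  1  0  1  2  3  4  5
  f  3  2  1  1  2  3  4  5
  h  4  3  2  2  1  2  3  4
  n  5  4  3  3  2  1  2  3
  k  6  5  4  4  3  2  1  2
  u  7  6  5  5  4  3  2  2
The bottom-right entry gives D[7][7] = 2, so no sequence of fewer than 2 edits works. Backtracking through the table gives one optimal edit sequence (2 edits):
  zofhnku → zochnku (sub f→c @3)
  zochnku → zochnkl (sub u→l @7)
Edit distance = 2.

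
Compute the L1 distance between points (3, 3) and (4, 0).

Σ|x_i - y_i| = |3 - 4| + |3 - 0| = 1 + 3 = 4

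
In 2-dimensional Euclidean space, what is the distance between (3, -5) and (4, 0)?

√(Σ(x_i - y_i)²) = √((3 - 4)² + (-5 - 0)²)
= √((-1)² + (-5)²) = √(1 + 25) = √26 ≈ 5.099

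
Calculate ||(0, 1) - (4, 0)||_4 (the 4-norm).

(Σ|x_i - y_i|^4)^(1/4) = (|0 - 4|^4 + |1 - 0|^4)^(1/4)
= (4^4 + 1^4)^(1/4) = (256 + 1)^(1/4) = (257)^(1/4) ≈ 4.0039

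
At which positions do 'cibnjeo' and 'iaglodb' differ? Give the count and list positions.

Differing positions: 1, 2, 3, 4, 5, 6, 7. Hamming distance = 7.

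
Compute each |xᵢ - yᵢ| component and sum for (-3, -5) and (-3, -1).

Σ|x_i - y_i| = |-3 - (-3)| + |-5 - (-1)| = 0 + 4 = 4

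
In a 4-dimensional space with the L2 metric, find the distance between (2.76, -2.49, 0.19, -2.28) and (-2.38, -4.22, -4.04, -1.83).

(Σ|x_i - y_i|^2)^(1/2) = (|2.76 - (-2.38)|^2 + |-2.49 - (-4.22)|^2 + |0.19 - (-4.04)|^2 + |-2.28 - (-1.83)|^2)^(1/2)
= (5.14^2 + 1.73^2 + 4.23^2 + 0.45^2)^(1/2) = (26.4196 + 2.9929 + 17.8929 + 0.2025)^(1/2) = (47.5079)^(1/2) ≈ 6.8926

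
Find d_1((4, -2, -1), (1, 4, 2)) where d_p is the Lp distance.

Σ|x_i - y_i| = |4 - 1| + |-2 - 4| + |-1 - 2| = 3 + 6 + 3 = 12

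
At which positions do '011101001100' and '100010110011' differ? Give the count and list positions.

Differing positions: 1, 2, 3, 4, 5, 6, 7, 8, 9, 10, 11, 12. Hamming distance = 12.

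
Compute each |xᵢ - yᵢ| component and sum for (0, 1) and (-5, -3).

Σ|x_i - y_i| = |0 - (-5)| + |1 - (-3)| = 5 + 4 = 9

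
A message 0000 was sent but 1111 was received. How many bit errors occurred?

Differing positions: 1, 2, 3, 4. Hamming distance = 4.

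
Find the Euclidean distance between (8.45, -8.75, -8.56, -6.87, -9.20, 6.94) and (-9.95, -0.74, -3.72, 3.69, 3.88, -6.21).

√(Σ(x_i - y_i)²) = √((8.45 - (-9.95))² + (-8.75 - (-0.74))² + (-8.56 - (-3.72))² + (-6.87 - 3.69)² + (-9.2 - 3.88)² + (6.94 - (-6.21))²)
= √(18.4² + (-8.01)² + (-4.84)² + (-10.56)² + (-13.08)² + 13.15²) = √(338.56 + 64.1601 + 23.4256 + 111.5136 + 171.0864 + 172.9225) = √881.6682 ≈ 29.6929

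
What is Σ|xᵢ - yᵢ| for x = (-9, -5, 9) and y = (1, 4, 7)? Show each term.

Σ|x_i - y_i| = |-9 - 1| + |-5 - 4| + |9 - 7| = 10 + 9 + 2 = 21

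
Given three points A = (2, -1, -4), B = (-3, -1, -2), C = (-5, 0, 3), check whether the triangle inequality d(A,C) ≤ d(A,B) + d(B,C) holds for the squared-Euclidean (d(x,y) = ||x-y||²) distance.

d(A,B) = 5² + 0² + 2² = 29, d(B,C) = 2² + 1² + 5² = 30, d(A,C) = 7² + 1² + 7² = 99.
d(A,C) = 99 > 29 + 30 = 59. Triangle inequality is VIOLATED. (Squared-Euclidean is not a metric — this is a counterexample.)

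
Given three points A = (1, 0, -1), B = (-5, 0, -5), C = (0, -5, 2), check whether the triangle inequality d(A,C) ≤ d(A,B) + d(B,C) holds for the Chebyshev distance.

d(A,B) = max(6, 0, 4) = 6, d(B,C) = max(5, 5, 7) = 7, d(A,C) = max(1, 5, 3) = 5.
d(A,C) = 5 ≤ 6 + 7 = 13. Triangle inequality is satisfied.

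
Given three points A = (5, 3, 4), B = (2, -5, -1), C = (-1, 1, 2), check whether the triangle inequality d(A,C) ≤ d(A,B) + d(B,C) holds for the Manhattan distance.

d(A,B) = 3 + 8 + 5 = 16, d(B,C) = 3 + 6 + 3 = 12, d(A,C) = 6 + 2 + 2 = 10.
d(A,C) = 10 ≤ 16 + 12 = 28. Triangle inequality is satisfied.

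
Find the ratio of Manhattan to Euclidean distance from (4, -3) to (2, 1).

L1 = |4 - 2| + |-3 - 1| = 2 + 4 = 6
L2 = √(2² + 4²) = √20 ≈ 4.4721
L1 ≥ L2 always (equality iff movement is along one axis); L1 > L2 here.
Ratio L1/L2 = 6/√20 ≈ 1.3416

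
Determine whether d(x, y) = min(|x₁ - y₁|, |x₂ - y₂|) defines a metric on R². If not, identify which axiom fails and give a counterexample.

No. d fails identity of indiscernibles: take x = (3, 0) and y = (3, 2). Then d(x,y) = min(|3 - 3|, |0 - 2|) = min(0, 2) = 0, yet x ≠ y.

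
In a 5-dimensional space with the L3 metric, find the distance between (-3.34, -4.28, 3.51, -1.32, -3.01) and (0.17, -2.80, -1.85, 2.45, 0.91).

(Σ|x_i - y_i|^3)^(1/3) = (|-3.34 - 0.17|^3 + |-4.28 - (-2.8)|^3 + |3.51 - (-1.85)|^3 + |-1.32 - 2.45|^3 + |-3.01 - 0.91|^3)^(1/3)
= (3.51^3 + 1.48^3 + 5.36^3 + 3.77^3 + 3.92^3)^(1/3) ≈ (43.2436 + 3.2418 + 153.9907 + 53.5826 + 60.2363)^(1/3) = (314.295)^(1/3) ≈ 6.799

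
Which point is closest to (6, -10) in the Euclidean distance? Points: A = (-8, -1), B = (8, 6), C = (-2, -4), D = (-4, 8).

Distances: d(A) ≈ 16.6433, d(B) ≈ 16.1245, d(C) = 10, d(D) ≈ 20.5913. Nearest: C = (-2, -4) with distance 10.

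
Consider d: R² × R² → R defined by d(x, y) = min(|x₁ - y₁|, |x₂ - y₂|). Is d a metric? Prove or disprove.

No. d fails identity of indiscernibles: take x = (-5, 0) and y = (-5, 6). Then d(x,y) = min(|-5 - (-5)|, |0 - 6|) = min(0, 6) = 0, yet x ≠ y.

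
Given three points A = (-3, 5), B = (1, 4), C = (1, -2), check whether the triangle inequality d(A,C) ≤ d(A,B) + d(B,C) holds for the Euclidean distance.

d(A,B) = √(4² + 1²) = √17 ≈ 4.1231, d(B,C) = √(0² + 6²) = √36 = 6, d(A,C) = √(4² + 7²) = √65 ≈ 8.0623.
d(A,C) ≈ 8.0623 ≤ 4.1231 + 6 = 10.1231. Triangle inequality is satisfied.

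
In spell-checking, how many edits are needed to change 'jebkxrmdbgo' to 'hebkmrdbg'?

Let D[i][j] be the edit distance between the first i characters of 'jebkxrmdbgo' and the first j characters of 'hebkmrdbg', with D[i][0] = i, D[0][j] = j, and D[i][j] = D[i-1][j-1] if the characters match, else 1 + min(D[i-1][j], D[i][j-1], D[i-1][j-1]). Filling the table (rows: prefixes of 'jebkxrmdbgo', columns: prefixes of 'hebkmrdbg'):
     ε  h  e  b  k  m  r  d  b  g
  ε  0  1  2  3  4  5  6  7  8  9
  j  1  1  2  3  4  5  6  7  8  9
  e  2  2  1  2  3  4  5  6  7  8
  b  3  3  2  1  2  3  4  5  6  7
  k  4  4  3  2  1  2  3  4  5  6
  x  5  5  4  3  2  2  3  4  5  6
  r  6  6  5  4  3  3  2  3  4  5
  m  7  7  6  5  4  3  3  3  4  5
  d  8  8  7  6  5  4  4  3  4  5
  b  9  9  8  7  6  5  5  4  3  4
  g 10 10  9  8  7  6  6  5  4  3
  o 11 11 10  9  8  7  7  6  5  4
The bottom-right entry gives D[11][9] = 4, so no sequence of fewer than 4 edits works. Backtracking through the table gives one optimal edit sequence (4 edits):
  jebkxrmdbgo → hebkxrmdbgo (sub j→h @1)
  hebkxrmdbgo → hebkmrmdbgo (sub x→m @5)
  hebkmrmdbgo → hebkmrdbgo (del m @7)
  hebkmrdbgo → hebkmrdbg (del o @10)
Edit distance = 4.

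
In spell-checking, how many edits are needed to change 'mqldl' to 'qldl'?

Let D[i][j] be the edit distance between the first i characters of 'mqldl' and the first j characters of 'qldl', with D[i][0] = i, D[0][j] = j, and D[i][j] = D[i-1][j-1] if the characters match, else 1 + min(D[i-1][j], D[i][j-1], D[i-1][j-1]). Filling the table (rows: prefixes of 'mqldl', columns: prefixes of 'qldl'):
     ε  q  l  d  l
  ε  0  1  2  3  4
  m  1  1  2  3  4
  q  2  1  2  3  4
  l  3  2  1  2  3
  d  4  3  2  1  2
  l  5  4  3  2  1
The bottom-right entry gives D[5][4] = 1, so no sequence of fewer than 1 edit works. Backtracking through the table gives one optimal edit sequence (1 edit):
  mqldl → qldl (del m @1)
Edit distance = 1.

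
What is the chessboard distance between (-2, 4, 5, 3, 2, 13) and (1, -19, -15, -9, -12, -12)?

max(|x_i - y_i|) = max(|-2 - 1|, |4 - (-19)|, |5 - (-15)|, |3 - (-9)|, |2 - (-12)|, |13 - (-12)|) = max(3, 23, 20, 12, 14, 25) = 25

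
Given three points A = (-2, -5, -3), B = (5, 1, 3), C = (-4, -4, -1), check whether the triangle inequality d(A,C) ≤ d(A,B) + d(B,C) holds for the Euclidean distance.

d(A,B) = √(7² + 6² + 6²) = √121 = 11, d(B,C) = √(9² + 5² + 4²) = √122 ≈ 11.0454, d(A,C) = √(2² + 1² + 2²) = √9 = 3.
d(A,C) = 3 ≤ 11 + 11.0454 = 22.0454. Triangle inequality is satisfied.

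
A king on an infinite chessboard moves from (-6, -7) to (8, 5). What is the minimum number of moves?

max(|x_i - y_i|) = max(|-6 - 8|, |-7 - 5|) = max(14, 12) = 14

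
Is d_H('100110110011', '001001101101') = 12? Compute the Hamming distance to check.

Differing positions: 1, 3, 4, 5, 6, 8, 9, 10, 11. Hamming distance = 9, so the claim that d_H = 12 is false.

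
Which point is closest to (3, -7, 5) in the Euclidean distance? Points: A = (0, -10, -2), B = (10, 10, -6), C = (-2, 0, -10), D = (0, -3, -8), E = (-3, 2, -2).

Distances: d(A) ≈ 8.1854, d(B) ≈ 21.4243, d(C) ≈ 17.2916, d(D) ≈ 13.9284, d(E) ≈ 12.8841. Nearest: A = (0, -10, -2) with distance 8.1854.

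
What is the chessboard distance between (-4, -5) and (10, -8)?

max(|x_i - y_i|) = max(|-4 - 10|, |-5 - (-8)|) = max(14, 3) = 14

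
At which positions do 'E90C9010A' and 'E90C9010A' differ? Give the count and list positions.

Differing positions: none. Hamming distance = 0.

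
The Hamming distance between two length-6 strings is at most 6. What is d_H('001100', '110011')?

Differing positions: 1, 2, 3, 4, 5, 6. Hamming distance = 6. The maximum possible Hamming distance for length-6 strings is 6, so d_H/6 = 6/6 = 1.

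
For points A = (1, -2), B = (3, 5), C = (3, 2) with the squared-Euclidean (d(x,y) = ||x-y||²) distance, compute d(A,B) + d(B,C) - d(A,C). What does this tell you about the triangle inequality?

d(A,B) = 2² + 7² = 53, d(B,C) = 0² + 3² = 9, d(A,C) = 2² + 4² = 20.
d(A,B) + d(B,C) - d(A,C) = 53 + 9 - 20 = 62 - 20 = 42. This is ≥ 0, so the triangle inequality holds for these points.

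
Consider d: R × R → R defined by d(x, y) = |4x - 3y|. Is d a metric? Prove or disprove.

No. d fails symmetry: d(5, 6) = |4·5 - 3·6| = |2| = 2, but d(6, 5) = |4·6 - 3·5| = |9| = 9. Since 2 ≠ 9, d(x,y) ≠ d(y,x) in general.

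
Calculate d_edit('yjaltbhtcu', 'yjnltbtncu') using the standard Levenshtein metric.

Let D[i][j] be the edit distance between the first i characters of 'yjaltbhtcu' and the first j characters of 'yjnltbtncu', with D[i][0] = i, D[0][j] = j, and D[i][j] = D[i-1][j-1] if the characters match, else 1 + min(D[i-1][j], D[i][j-1], D[i-1][j-1]). Filling the table (rows: prefixes of 'yjaltbhtcu', columns: prefixes of 'yjnltbtncu'):
     ε  y  j  n  l  t  b  t  n  c  u
  ε  0  1  2  3  4  5  6  7  8  9 10
  y  1  0  1  2  3  4  5  6  7  8  9
  j  2  1  0  1  2  3  4  5  6  7  8
  a  3  2  1  1  2  3  4  5  6  7  8
  l  4  3  2  2  1  2  3  4  5  6  7
  t  5  4  3  3  2  1  2  3  4  5  6
  b  6  5  4  4  3  2  1  2  3  4  5
  h  7  6  5  5  4  3  2  2  3  4  5
  t  8  7  6  6  5  4  3  2  3  4  5
  c  9  8  7  7  6  5  4  3  3  3  4
  u 10  9  8  8  7  6  5  4  4  4  3
The bottom-right entry gives D[10][10] = 3, so no sequence of fewer than 3 edits works. Backtracking through the table gives one optimal edit sequence (3 edits):
  yjaltbhtcu → yjnltbhtcu (sub a→n @3)
  yjnltbhtcu → yjnltbttcu (sub h→t @7)
  yjnltbttcu → yjnltbtncu (sub t→n @8)
Edit distance = 3.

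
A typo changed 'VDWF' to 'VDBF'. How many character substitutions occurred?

Differing positions: 3. Hamming distance = 1.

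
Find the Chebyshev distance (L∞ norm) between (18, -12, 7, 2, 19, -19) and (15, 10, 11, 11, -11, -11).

max(|x_i - y_i|) = max(|18 - 15|, |-12 - 10|, |7 - 11|, |2 - 11|, |19 - (-11)|, |-19 - (-11)|) = max(3, 22, 4, 9, 30, 8) = 30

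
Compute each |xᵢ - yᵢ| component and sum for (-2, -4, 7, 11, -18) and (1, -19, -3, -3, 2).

Σ|x_i - y_i| = |-2 - 1| + |-4 - (-19)| + |7 - (-3)| + |11 - (-3)| + |-18 - 2| = 3 + 15 + 10 + 14 + 20 = 62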